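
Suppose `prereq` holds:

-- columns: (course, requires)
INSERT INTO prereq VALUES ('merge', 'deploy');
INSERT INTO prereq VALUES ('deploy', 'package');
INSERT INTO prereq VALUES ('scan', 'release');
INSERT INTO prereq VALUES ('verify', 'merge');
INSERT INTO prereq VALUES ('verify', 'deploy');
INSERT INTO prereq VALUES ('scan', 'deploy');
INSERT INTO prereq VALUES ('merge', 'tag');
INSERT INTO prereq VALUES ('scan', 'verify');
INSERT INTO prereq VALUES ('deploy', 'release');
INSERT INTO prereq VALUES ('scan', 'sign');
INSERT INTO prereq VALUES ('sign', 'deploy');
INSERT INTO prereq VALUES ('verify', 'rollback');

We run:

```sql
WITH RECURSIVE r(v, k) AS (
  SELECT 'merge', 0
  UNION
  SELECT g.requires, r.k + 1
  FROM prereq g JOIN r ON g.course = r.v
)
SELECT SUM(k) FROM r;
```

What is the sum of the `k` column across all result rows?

6

Base: (merge, k=0).
Iteration 1: edges from {merge} -> (deploy, k=1), (tag, k=1).
Iteration 2: edges from {deploy,tag} -> (package, k=2), (release, k=2).
Iteration 3: no outgoing edges from {package,release}; recursion stops.
SUM(k) = 0 + 1 + 1 + 2 + 2 = 6.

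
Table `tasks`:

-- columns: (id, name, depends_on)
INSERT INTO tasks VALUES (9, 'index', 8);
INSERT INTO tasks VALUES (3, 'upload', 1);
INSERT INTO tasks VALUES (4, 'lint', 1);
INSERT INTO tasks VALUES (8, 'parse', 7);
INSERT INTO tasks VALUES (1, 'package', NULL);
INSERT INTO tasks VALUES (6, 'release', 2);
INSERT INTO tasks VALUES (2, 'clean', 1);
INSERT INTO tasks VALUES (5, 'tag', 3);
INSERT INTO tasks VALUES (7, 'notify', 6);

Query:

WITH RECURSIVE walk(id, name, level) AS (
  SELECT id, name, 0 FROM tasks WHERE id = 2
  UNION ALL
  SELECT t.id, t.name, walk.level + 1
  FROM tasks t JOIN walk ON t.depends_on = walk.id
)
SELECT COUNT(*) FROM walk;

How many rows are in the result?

Base: id=2 (clean) at level 0.
Iteration 1: rows with depends_on in {2} -> release (id 6, level 1).
Iteration 2: rows with depends_on in {6} -> notify (id 7, level 2).
Iteration 3: rows with depends_on in {7} -> parse (id 8, level 3).
Iteration 4: rows with depends_on in {8} -> index (id 9, level 4).
Iteration 5: no rows with depends_on in {9}; recursion stops.
Total rows emitted: 5.

5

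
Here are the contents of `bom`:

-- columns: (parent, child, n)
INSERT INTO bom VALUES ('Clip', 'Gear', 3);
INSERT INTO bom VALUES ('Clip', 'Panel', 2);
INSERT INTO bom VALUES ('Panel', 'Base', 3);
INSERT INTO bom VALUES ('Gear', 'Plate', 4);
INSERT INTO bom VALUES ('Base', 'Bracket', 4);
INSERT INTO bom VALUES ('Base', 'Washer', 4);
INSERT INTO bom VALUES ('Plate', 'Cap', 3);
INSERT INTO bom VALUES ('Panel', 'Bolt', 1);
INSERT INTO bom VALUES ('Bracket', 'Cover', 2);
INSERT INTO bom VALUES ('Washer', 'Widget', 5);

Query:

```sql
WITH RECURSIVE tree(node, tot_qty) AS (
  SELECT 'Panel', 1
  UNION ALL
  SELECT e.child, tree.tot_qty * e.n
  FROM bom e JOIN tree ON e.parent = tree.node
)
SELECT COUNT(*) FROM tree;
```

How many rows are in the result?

Base: (Panel, tot_qty=1).
Iteration 1: components of {Panel} -> Base = 1*3 = 3, Bolt = 1*1 = 1.
Iteration 2: components of {Base,Bolt} -> Bracket = 3*4 = 12, Washer = 3*4 = 12.
Iteration 3: components of {Bracket,Washer} -> Cover = 12*2 = 24, Widget = 12*5 = 60.
Iteration 4: no further components; recursion stops.
Total rows emitted: 7.

7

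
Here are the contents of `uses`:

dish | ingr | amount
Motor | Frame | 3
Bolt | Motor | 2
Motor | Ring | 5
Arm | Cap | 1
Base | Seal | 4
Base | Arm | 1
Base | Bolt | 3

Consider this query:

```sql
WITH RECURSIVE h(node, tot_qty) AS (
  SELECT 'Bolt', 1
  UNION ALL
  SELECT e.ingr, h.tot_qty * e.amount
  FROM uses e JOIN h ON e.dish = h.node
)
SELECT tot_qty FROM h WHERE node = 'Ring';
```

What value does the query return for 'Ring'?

Base: (Bolt, tot_qty=1).
Iteration 1: components of {Bolt} -> Motor = 1*2 = 2.
Iteration 2: components of {Motor} -> Frame = 2*3 = 6, Ring = 2*5 = 10.
Iteration 3: no further components; recursion stops.

10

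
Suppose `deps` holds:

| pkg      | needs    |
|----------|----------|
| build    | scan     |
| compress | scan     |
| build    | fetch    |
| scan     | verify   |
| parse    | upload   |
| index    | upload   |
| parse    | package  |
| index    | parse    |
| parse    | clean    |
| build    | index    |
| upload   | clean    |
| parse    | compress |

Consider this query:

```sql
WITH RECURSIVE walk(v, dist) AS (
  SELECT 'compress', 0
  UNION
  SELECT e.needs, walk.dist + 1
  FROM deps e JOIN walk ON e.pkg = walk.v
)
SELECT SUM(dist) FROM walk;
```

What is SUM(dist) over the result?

3

Base: (compress, dist=0).
Iteration 1: edges from {compress} -> (scan, dist=1).
Iteration 2: edges from {scan} -> (verify, dist=2).
Iteration 3: no outgoing edges from {verify}; recursion stops.
SUM(dist) = 0 + 1 + 2 = 3.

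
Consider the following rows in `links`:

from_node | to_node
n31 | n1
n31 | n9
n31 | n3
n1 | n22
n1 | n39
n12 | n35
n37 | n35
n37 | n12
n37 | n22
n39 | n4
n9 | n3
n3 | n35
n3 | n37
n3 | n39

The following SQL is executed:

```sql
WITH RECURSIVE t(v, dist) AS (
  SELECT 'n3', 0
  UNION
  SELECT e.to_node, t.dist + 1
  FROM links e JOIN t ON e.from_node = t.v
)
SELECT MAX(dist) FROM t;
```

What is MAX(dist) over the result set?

3

Base: (n3, dist=0).
Iteration 1: edges from {n3} -> (n35, dist=1), (n37, dist=1), (n39, dist=1).
Iteration 2: edges from {n35,n37,n39} -> (n12, dist=2), (n22, dist=2), (n35, dist=2), (n4, dist=2).
Iteration 3: edges from {n12,n22,n35,n4} -> (n35, dist=3).
Iteration 4: no outgoing edges from {n35}; recursion stops.
dist values: 0, 1, 1, 1, 2, 2, 2, 2, 3; the maximum is 3.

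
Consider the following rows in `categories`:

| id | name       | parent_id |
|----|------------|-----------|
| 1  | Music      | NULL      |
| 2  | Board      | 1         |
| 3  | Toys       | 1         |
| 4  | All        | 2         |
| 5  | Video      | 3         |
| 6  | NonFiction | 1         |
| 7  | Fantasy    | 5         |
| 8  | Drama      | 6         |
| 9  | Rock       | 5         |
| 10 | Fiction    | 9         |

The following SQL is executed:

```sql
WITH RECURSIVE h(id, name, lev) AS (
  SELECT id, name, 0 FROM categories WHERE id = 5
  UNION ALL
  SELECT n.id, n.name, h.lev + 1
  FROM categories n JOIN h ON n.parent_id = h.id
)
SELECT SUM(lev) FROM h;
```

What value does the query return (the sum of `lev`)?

4

Base: id=5 (Video) at lev 0.
Iteration 1: rows with parent_id in {5} -> Fantasy (id 7, lev 1), Rock (id 9, lev 1).
Iteration 2: rows with parent_id in {7,9} -> Fiction (id 10, lev 2).
Iteration 3: no rows with parent_id in {10}; recursion stops.
SUM(lev) = 0 + 1 + 1 + 2 = 4.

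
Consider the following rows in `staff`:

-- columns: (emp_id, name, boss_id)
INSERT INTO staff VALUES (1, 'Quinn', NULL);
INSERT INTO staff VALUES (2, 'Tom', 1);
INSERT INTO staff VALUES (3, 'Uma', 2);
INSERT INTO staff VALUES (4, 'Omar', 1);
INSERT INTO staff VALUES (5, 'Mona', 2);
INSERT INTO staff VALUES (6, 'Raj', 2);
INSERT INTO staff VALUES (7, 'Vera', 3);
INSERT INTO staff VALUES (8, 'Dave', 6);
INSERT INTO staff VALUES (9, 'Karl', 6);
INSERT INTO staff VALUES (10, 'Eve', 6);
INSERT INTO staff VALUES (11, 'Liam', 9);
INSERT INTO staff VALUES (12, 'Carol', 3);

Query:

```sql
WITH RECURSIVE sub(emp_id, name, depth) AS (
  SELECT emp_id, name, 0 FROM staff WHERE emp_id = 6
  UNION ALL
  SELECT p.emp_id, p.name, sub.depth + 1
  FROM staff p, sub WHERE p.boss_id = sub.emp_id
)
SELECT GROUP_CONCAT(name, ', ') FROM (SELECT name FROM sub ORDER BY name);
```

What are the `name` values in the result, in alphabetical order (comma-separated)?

Dave, Eve, Karl, Liam, Raj

Base: emp_id=6 (Raj) at depth 0.
Iteration 1: rows with boss_id in {6} -> Dave (id 8, depth 1), Karl (id 9, depth 1), Eve (id 10, depth 1).
Iteration 2: rows with boss_id in {8,9,10} -> Liam (id 11, depth 2).
Iteration 3: no rows with boss_id in {11}; recursion stops.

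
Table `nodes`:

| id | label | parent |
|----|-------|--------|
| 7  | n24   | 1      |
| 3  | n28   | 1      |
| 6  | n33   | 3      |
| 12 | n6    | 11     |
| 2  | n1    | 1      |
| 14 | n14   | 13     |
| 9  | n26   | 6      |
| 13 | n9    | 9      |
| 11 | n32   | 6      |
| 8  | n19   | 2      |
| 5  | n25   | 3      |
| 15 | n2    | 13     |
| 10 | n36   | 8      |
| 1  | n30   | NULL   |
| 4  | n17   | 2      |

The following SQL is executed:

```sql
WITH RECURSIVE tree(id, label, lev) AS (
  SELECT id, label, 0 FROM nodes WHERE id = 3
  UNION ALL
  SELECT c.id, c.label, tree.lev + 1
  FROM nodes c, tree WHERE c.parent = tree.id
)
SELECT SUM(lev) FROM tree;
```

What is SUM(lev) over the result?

Base: id=3 (n28) at lev 0.
Iteration 1: rows with parent in {3} -> n25 (id 5, lev 1), n33 (id 6, lev 1).
Iteration 2: rows with parent in {5,6} -> n26 (id 9, lev 2), n32 (id 11, lev 2).
Iteration 3: rows with parent in {9,11} -> n6 (id 12, lev 3), n9 (id 13, lev 3).
Iteration 4: rows with parent in {12,13} -> n14 (id 14, lev 4), n2 (id 15, lev 4).
Iteration 5: no rows with parent in {14,15}; recursion stops.
SUM(lev) = 0 + 1 + 1 + 2 + 2 + 3 + 3 + 4 + 4 = 20.

20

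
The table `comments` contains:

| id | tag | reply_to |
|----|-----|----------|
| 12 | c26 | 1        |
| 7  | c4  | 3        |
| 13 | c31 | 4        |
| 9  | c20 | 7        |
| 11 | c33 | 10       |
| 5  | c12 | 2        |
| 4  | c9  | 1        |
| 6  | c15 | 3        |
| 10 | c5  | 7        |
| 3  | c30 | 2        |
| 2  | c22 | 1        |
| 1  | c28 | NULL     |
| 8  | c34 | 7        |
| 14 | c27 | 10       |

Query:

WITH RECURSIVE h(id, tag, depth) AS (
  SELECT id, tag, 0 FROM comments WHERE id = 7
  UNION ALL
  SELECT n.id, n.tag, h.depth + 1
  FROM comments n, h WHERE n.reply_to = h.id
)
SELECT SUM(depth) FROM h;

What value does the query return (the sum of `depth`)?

7

Base: id=7 (c4) at depth 0.
Iteration 1: rows with reply_to in {7} -> c34 (id 8, depth 1), c20 (id 9, depth 1), c5 (id 10, depth 1).
Iteration 2: rows with reply_to in {8,9,10} -> c33 (id 11, depth 2), c27 (id 14, depth 2).
Iteration 3: no rows with reply_to in {11,14}; recursion stops.
SUM(depth) = 0 + 1 + 1 + 1 + 2 + 2 = 7.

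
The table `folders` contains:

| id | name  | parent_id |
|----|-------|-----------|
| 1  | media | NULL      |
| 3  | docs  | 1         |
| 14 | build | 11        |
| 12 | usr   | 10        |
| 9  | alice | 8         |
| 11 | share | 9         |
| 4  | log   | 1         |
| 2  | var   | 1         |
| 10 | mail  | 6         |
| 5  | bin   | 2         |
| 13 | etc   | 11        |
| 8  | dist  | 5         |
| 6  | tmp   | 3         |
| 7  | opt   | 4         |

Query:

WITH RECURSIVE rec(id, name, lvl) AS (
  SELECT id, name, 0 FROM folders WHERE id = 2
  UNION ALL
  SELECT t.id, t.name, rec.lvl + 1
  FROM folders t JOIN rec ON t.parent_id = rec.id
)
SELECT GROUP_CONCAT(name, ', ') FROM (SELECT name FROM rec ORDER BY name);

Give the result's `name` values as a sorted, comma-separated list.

alice, bin, build, dist, etc, share, var

Base: id=2 (var) at lvl 0.
Iteration 1: rows with parent_id in {2} -> bin (id 5, lvl 1).
Iteration 2: rows with parent_id in {5} -> dist (id 8, lvl 2).
Iteration 3: rows with parent_id in {8} -> alice (id 9, lvl 3).
Iteration 4: rows with parent_id in {9} -> share (id 11, lvl 4).
Iteration 5: rows with parent_id in {11} -> etc (id 13, lvl 5), build (id 14, lvl 5).
Iteration 6: no rows with parent_id in {13,14}; recursion stops.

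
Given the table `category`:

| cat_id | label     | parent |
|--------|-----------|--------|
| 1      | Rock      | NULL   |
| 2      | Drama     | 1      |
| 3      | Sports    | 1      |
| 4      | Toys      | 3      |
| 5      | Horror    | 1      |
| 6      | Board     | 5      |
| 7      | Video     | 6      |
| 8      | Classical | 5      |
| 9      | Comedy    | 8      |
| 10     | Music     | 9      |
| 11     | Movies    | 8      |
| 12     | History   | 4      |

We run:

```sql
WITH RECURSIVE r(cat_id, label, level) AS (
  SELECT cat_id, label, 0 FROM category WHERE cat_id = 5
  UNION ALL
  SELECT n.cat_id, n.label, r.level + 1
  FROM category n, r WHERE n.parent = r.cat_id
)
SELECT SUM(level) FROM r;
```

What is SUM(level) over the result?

11

Base: cat_id=5 (Horror) at level 0.
Iteration 1: rows with parent in {5} -> Board (id 6, level 1), Classical (id 8, level 1).
Iteration 2: rows with parent in {6,8} -> Video (id 7, level 2), Comedy (id 9, level 2), Movies (id 11, level 2).
Iteration 3: rows with parent in {7,9,11} -> Music (id 10, level 3).
Iteration 4: no rows with parent in {10}; recursion stops.
SUM(level) = 0 + 1 + 1 + 2 + 2 + 2 + 3 = 11.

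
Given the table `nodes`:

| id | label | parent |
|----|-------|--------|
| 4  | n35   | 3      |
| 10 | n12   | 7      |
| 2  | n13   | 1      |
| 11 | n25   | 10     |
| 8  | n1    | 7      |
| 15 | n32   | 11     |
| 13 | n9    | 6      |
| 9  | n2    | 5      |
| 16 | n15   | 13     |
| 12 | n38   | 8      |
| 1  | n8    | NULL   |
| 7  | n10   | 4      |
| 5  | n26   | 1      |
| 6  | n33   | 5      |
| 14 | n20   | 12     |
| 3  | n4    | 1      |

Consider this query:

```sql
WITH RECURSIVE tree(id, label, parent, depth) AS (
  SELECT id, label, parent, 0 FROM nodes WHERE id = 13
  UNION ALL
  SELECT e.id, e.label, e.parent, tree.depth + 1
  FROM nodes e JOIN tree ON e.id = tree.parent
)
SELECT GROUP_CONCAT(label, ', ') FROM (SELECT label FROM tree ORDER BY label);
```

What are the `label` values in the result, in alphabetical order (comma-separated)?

n26, n33, n8, n9

Base: id=13 (n9), parent=6, depth 0.
Iteration 1: join on id=6 -> n33 (id 6, parent=5, depth 1).
Iteration 2: join on id=5 -> n26 (id 5, parent=1, depth 2).
Iteration 3: join on id=1 -> n8 (id 1, parent=NULL, depth 3).
Iteration 4: parent is NULL; no match; recursion stops.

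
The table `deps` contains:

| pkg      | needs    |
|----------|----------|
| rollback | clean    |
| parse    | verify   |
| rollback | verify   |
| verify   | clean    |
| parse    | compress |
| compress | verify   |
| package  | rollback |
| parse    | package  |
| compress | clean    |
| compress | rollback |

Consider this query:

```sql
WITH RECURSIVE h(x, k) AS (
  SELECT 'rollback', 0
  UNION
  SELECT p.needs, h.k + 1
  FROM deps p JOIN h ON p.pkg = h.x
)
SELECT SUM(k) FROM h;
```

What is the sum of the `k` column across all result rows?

4

Base: (rollback, k=0).
Iteration 1: edges from {rollback} -> (clean, k=1), (verify, k=1).
Iteration 2: edges from {clean,verify} -> (clean, k=2).
Iteration 3: no outgoing edges from {clean}; recursion stops.
SUM(k) = 0 + 1 + 1 + 2 = 4.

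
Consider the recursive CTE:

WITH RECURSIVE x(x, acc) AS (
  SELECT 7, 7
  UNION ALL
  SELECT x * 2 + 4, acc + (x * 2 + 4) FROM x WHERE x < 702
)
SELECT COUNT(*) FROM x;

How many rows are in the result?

8

Base: x=7, acc=7.
Iteration 1: 7 < 702 holds -> x = 7 * 2 + 4 = 18, acc = 7 + 18 = 25.
Iteration 2: 18 < 702 holds -> x = 18 * 2 + 4 = 40, acc = 25 + 40 = 65.
Iteration 3: 40 < 702 holds -> x = 40 * 2 + 4 = 84, acc = 65 + 84 = 149.
Iteration 4: 84 < 702 holds -> x = 84 * 2 + 4 = 172, acc = 149 + 172 = 321.
Iteration 5: 172 < 702 holds -> x = 172 * 2 + 4 = 348, acc = 321 + 348 = 669.
Iteration 6: 348 < 702 holds -> x = 348 * 2 + 4 = 700, acc = 669 + 700 = 1369.
Iteration 7: 700 < 702 holds -> x = 700 * 2 + 4 = 1404, acc = 1369 + 1404 = 2773.
Iteration 8: 1404 < 702 fails; recursion stops.
Total rows emitted: 8.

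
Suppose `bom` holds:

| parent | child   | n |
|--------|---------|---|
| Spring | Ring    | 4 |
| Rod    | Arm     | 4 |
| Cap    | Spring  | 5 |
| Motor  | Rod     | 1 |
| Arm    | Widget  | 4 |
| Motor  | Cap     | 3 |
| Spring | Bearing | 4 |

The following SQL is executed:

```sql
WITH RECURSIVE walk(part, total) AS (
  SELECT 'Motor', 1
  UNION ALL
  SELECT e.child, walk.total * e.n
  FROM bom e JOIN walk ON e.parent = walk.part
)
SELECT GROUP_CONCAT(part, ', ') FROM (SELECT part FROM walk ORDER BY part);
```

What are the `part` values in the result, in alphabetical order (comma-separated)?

Arm, Bearing, Cap, Motor, Ring, Rod, Spring, Widget

Base: (Motor, total=1).
Iteration 1: components of {Motor} -> Cap = 1*3 = 3, Rod = 1*1 = 1.
Iteration 2: components of {Cap,Rod} -> Arm = 1*4 = 4, Spring = 3*5 = 15.
Iteration 3: components of {Arm,Spring} -> Bearing = 15*4 = 60, Ring = 15*4 = 60, Widget = 4*4 = 16.
Iteration 4: no further components; recursion stops.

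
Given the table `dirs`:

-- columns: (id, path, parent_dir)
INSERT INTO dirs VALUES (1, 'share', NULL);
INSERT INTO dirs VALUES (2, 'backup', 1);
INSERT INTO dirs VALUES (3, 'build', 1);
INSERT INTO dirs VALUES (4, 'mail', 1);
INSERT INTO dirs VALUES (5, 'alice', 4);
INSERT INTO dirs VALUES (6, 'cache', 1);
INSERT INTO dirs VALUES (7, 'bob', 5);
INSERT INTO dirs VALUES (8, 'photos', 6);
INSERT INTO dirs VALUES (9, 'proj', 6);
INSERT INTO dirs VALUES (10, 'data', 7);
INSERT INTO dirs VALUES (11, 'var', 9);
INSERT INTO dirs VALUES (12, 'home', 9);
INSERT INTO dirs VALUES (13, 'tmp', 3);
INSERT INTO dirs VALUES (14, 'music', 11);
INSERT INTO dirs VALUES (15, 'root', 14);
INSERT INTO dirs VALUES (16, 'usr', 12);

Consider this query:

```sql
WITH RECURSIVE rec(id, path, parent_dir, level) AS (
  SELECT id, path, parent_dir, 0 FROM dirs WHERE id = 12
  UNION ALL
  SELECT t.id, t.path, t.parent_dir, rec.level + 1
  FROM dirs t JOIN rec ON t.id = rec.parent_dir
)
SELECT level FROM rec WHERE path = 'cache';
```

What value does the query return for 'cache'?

Base: id=12 (home), parent_dir=9, level 0.
Iteration 1: join on id=9 -> proj (id 9, parent_dir=6, level 1).
Iteration 2: join on id=6 -> cache (id 6, parent_dir=1, level 2).
Iteration 3: join on id=1 -> share (id 1, parent_dir=NULL, level 3).
Iteration 4: parent_dir is NULL; no match; recursion stops.

2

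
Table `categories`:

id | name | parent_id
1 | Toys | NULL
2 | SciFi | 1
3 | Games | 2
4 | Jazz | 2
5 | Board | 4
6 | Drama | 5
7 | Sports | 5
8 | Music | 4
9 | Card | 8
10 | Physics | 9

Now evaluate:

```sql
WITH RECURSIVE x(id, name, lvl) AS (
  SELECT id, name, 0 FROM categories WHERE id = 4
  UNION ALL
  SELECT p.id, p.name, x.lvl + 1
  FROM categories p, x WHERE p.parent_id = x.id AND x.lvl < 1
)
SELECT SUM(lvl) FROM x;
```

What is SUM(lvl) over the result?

2

Base: id=4 (Jazz) at lvl 0.
Iteration 1: rows with parent_id in {4} -> Board (id 5, lvl 1), Music (id 8, lvl 1).
Iteration 2: lvl < 1 fails for all current rows; recursion stops.
SUM(lvl) = 0 + 1 + 1 = 2.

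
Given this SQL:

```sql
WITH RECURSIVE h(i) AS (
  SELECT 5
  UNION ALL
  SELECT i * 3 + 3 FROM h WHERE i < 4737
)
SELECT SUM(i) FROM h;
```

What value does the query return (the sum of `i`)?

7094

Base: i=5.
Iteration 1: 5 < 4737 holds -> i = 5 * 3 + 3 = 18.
Iteration 2: 18 < 4737 holds -> i = 18 * 3 + 3 = 57.
Iteration 3: 57 < 4737 holds -> i = 57 * 3 + 3 = 174.
Iteration 4: 174 < 4737 holds -> i = 174 * 3 + 3 = 525.
Iteration 5: 525 < 4737 holds -> i = 525 * 3 + 3 = 1578.
Iteration 6: 1578 < 4737 holds -> i = 1578 * 3 + 3 = 4737.
Iteration 7: 4737 < 4737 fails; recursion stops.
SUM(i) = 5 + 18 + 57 + 174 + 525 + 1578 + 4737 = 7094.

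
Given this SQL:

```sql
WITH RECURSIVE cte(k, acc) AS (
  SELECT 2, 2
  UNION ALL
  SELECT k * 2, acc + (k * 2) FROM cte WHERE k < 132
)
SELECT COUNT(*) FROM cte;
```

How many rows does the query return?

Base: k=2, acc=2.
Iteration 1: 2 < 132 holds -> k = 2 * 2 = 4, acc = 2 + 4 = 6.
Iteration 2: 4 < 132 holds -> k = 4 * 2 = 8, acc = 6 + 8 = 14.
Iteration 3: 8 < 132 holds -> k = 8 * 2 = 16, acc = 14 + 16 = 30.
Iteration 4: 16 < 132 holds -> k = 16 * 2 = 32, acc = 30 + 32 = 62.
Iteration 5: 32 < 132 holds -> k = 32 * 2 = 64, acc = 62 + 64 = 126.
Iteration 6: 64 < 132 holds -> k = 64 * 2 = 128, acc = 126 + 128 = 254.
Iteration 7: 128 < 132 holds -> k = 128 * 2 = 256, acc = 254 + 256 = 510.
Iteration 8: 256 < 132 fails; recursion stops.
Total rows emitted: 8.

8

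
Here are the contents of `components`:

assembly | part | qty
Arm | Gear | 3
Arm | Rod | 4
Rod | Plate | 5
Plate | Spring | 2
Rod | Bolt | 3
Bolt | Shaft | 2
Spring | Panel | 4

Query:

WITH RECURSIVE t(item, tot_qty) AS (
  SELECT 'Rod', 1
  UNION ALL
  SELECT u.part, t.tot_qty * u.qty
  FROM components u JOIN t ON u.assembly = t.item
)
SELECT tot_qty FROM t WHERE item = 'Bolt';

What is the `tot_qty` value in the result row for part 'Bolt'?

Base: (Rod, tot_qty=1).
Iteration 1: components of {Rod} -> Bolt = 1*3 = 3, Plate = 1*5 = 5.
Iteration 2: components of {Bolt,Plate} -> Shaft = 3*2 = 6, Spring = 5*2 = 10.
Iteration 3: components of {Shaft,Spring} -> Panel = 10*4 = 40.
Iteration 4: no further components; recursion stops.

3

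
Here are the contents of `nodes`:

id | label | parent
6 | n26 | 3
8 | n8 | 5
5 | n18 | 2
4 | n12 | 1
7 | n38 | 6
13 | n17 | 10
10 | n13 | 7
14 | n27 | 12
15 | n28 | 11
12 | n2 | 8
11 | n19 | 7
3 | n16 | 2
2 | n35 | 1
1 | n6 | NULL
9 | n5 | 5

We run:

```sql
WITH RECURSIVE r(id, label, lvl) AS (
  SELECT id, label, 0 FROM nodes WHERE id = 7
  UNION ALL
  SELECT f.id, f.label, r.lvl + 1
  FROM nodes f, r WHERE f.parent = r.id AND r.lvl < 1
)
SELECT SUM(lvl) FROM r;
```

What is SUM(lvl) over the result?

2

Base: id=7 (n38) at lvl 0.
Iteration 1: rows with parent in {7} -> n13 (id 10, lvl 1), n19 (id 11, lvl 1).
Iteration 2: lvl < 1 fails for all current rows; recursion stops.
SUM(lvl) = 0 + 1 + 1 = 2.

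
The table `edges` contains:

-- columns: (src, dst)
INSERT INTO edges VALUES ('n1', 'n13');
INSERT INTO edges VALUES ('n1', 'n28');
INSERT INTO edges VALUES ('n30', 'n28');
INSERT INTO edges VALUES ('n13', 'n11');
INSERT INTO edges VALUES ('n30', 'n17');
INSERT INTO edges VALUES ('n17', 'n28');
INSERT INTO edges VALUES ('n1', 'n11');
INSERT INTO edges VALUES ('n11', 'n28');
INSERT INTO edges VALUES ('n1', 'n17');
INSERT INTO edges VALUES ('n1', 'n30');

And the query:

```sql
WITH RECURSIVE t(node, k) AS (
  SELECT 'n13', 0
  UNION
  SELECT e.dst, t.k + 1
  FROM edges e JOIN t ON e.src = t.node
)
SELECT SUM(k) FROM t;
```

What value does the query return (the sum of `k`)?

3

Base: (n13, k=0).
Iteration 1: edges from {n13} -> (n11, k=1).
Iteration 2: edges from {n11} -> (n28, k=2).
Iteration 3: no outgoing edges from {n28}; recursion stops.
SUM(k) = 0 + 1 + 2 = 3.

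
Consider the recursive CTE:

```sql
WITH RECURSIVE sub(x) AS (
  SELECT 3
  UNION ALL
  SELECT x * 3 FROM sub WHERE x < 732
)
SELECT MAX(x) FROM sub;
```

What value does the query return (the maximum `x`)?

2187

Base: x=3.
Iteration 1: 3 < 732 holds -> x = 3 * 3 = 9.
Iteration 2: 9 < 732 holds -> x = 9 * 3 = 27.
Iteration 3: 27 < 732 holds -> x = 27 * 3 = 81.
Iteration 4: 81 < 732 holds -> x = 81 * 3 = 243.
Iteration 5: 243 < 732 holds -> x = 243 * 3 = 729.
Iteration 6: 729 < 732 holds -> x = 729 * 3 = 2187.
Iteration 7: 2187 < 732 fails; recursion stops.
x values: 3, 9, 27, 81, 243, 729, 2187; the maximum is 2187.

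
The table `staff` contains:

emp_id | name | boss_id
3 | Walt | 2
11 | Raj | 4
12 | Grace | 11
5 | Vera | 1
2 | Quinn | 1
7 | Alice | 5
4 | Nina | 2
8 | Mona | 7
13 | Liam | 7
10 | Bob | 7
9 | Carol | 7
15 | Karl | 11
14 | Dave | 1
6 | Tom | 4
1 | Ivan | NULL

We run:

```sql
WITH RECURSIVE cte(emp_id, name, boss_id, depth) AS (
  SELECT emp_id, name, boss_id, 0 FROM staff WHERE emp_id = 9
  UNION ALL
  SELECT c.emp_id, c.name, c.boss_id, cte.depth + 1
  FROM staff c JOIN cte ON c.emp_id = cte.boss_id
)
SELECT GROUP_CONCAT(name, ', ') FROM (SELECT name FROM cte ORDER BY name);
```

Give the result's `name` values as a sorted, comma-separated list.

Base: emp_id=9 (Carol), boss_id=7, depth 0.
Iteration 1: join on emp_id=7 -> Alice (id 7, boss_id=5, depth 1).
Iteration 2: join on emp_id=5 -> Vera (id 5, boss_id=1, depth 2).
Iteration 3: join on emp_id=1 -> Ivan (id 1, boss_id=NULL, depth 3).
Iteration 4: boss_id is NULL; no match; recursion stops.

Alice, Carol, Ivan, Vera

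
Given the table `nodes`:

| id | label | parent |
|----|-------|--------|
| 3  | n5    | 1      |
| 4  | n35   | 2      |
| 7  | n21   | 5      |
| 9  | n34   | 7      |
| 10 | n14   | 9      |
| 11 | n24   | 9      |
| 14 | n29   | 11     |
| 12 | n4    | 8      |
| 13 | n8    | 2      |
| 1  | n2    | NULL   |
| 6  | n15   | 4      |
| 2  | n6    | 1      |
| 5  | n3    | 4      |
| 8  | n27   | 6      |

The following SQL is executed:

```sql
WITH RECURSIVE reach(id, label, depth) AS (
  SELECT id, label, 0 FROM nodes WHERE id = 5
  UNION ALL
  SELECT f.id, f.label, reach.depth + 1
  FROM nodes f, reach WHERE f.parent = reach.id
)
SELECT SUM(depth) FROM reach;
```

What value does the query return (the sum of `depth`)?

Base: id=5 (n3) at depth 0.
Iteration 1: rows with parent in {5} -> n21 (id 7, depth 1).
Iteration 2: rows with parent in {7} -> n34 (id 9, depth 2).
Iteration 3: rows with parent in {9} -> n14 (id 10, depth 3), n24 (id 11, depth 3).
Iteration 4: rows with parent in {10,11} -> n29 (id 14, depth 4).
Iteration 5: no rows with parent in {14}; recursion stops.
SUM(depth) = 0 + 1 + 2 + 3 + 3 + 4 = 13.

13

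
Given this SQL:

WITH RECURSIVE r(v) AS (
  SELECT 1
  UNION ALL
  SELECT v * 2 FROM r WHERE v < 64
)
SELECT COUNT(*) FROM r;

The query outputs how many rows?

Base: v=1.
Iteration 1: 1 < 64 holds -> v = 1 * 2 = 2.
Iteration 2: 2 < 64 holds -> v = 2 * 2 = 4.
Iteration 3: 4 < 64 holds -> v = 4 * 2 = 8.
Iteration 4: 8 < 64 holds -> v = 8 * 2 = 16.
Iteration 5: 16 < 64 holds -> v = 16 * 2 = 32.
Iteration 6: 32 < 64 holds -> v = 32 * 2 = 64.
Iteration 7: 64 < 64 fails; recursion stops.
Total rows emitted: 7.

7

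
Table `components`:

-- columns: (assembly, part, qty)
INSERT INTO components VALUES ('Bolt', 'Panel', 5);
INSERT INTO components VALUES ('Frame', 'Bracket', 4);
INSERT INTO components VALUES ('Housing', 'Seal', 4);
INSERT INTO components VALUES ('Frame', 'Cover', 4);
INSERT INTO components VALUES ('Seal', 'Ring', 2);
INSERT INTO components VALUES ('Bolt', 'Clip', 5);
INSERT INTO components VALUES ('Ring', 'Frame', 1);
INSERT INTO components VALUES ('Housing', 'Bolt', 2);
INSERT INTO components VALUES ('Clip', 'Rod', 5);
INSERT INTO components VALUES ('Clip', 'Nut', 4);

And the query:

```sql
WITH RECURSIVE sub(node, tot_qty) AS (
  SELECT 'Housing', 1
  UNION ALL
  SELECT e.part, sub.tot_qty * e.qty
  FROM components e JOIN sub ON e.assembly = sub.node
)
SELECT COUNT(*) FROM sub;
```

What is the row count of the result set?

Base: (Housing, tot_qty=1).
Iteration 1: components of {Housing} -> Bolt = 1*2 = 2, Seal = 1*4 = 4.
Iteration 2: components of {Bolt,Seal} -> Clip = 2*5 = 10, Panel = 2*5 = 10, Ring = 4*2 = 8.
Iteration 3: components of {Clip,Panel,Ring} -> Frame = 8*1 = 8, Nut = 10*4 = 40, Rod = 10*5 = 50.
Iteration 4: components of {Frame,Nut,Rod} -> Bracket = 8*4 = 32, Cover = 8*4 = 32.
Iteration 5: no further components; recursion stops.
Total rows emitted: 11.

11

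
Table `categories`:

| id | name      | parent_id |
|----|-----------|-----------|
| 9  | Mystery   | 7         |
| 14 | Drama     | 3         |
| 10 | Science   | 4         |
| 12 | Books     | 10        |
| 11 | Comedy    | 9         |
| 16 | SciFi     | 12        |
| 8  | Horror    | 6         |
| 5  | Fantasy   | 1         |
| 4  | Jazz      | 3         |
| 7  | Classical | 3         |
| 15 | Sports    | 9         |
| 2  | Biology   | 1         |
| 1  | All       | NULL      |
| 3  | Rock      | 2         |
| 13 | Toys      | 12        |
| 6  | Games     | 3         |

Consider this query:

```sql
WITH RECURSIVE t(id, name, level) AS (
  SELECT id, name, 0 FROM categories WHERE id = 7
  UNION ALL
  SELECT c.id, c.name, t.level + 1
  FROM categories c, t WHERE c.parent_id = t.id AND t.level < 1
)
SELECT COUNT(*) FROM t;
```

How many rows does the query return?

2

Base: id=7 (Classical) at level 0.
Iteration 1: rows with parent_id in {7} -> Mystery (id 9, level 1).
Iteration 2: level < 1 fails for all current rows; recursion stops.
Total rows emitted: 2.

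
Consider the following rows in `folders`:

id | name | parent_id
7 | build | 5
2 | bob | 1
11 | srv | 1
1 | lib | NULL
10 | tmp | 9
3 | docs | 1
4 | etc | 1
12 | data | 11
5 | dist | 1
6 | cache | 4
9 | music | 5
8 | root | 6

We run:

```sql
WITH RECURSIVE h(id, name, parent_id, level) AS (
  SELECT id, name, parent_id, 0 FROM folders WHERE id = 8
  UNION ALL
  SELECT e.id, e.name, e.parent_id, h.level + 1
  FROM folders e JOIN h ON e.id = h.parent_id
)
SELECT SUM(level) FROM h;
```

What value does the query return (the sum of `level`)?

6

Base: id=8 (root), parent_id=6, level 0.
Iteration 1: join on id=6 -> cache (id 6, parent_id=4, level 1).
Iteration 2: join on id=4 -> etc (id 4, parent_id=1, level 2).
Iteration 3: join on id=1 -> lib (id 1, parent_id=NULL, level 3).
Iteration 4: parent_id is NULL; no match; recursion stops.
SUM(level) = 0 + 1 + 2 + 3 = 6.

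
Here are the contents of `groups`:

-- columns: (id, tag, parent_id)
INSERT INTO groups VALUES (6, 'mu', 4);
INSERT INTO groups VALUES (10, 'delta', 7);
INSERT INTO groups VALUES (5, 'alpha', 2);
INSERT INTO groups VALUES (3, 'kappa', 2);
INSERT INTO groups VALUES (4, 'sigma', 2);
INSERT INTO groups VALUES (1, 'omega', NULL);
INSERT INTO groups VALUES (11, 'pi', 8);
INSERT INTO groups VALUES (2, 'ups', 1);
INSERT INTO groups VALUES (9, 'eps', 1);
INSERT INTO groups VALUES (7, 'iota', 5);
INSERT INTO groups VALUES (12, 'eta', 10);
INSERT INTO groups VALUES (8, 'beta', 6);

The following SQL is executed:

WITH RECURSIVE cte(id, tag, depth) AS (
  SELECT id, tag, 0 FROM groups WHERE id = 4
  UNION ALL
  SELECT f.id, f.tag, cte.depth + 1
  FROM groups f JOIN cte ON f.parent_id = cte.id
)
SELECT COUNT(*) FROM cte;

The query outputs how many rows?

Base: id=4 (sigma) at depth 0.
Iteration 1: rows with parent_id in {4} -> mu (id 6, depth 1).
Iteration 2: rows with parent_id in {6} -> beta (id 8, depth 2).
Iteration 3: rows with parent_id in {8} -> pi (id 11, depth 3).
Iteration 4: no rows with parent_id in {11}; recursion stops.
Total rows emitted: 4.

4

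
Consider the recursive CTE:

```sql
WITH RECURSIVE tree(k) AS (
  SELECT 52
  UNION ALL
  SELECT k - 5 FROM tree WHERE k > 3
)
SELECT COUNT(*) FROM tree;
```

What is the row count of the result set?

Base: k=52.
Iteration 1: 52 > 3 holds -> k = 52 - 5 = 47.
Iteration 2: 47 > 3 holds -> k = 47 - 5 = 42.
Iteration 3: 42 > 3 holds -> k = 42 - 5 = 37.
Iteration 4: 37 > 3 holds -> k = 37 - 5 = 32.
Iteration 5: 32 > 3 holds -> k = 32 - 5 = 27.
Iteration 6: 27 > 3 holds -> k = 27 - 5 = 22.
Iteration 7: 22 > 3 holds -> k = 22 - 5 = 17.
Iteration 8: 17 > 3 holds -> k = 17 - 5 = 12.
Iteration 9: 12 > 3 holds -> k = 12 - 5 = 7.
Iteration 10: 7 > 3 holds -> k = 7 - 5 = 2.
Iteration 11: 2 > 3 fails; recursion stops.
Total rows emitted: 11.

11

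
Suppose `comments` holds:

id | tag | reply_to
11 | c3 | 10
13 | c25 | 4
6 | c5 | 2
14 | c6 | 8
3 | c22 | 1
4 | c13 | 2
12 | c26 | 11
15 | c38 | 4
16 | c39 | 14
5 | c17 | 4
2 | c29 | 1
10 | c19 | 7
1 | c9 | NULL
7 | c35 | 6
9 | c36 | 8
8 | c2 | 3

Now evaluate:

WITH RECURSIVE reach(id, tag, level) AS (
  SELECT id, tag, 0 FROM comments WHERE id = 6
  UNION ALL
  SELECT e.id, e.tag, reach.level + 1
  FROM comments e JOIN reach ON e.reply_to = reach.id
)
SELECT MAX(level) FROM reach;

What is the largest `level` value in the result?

4

Base: id=6 (c5) at level 0.
Iteration 1: rows with reply_to in {6} -> c35 (id 7, level 1).
Iteration 2: rows with reply_to in {7} -> c19 (id 10, level 2).
Iteration 3: rows with reply_to in {10} -> c3 (id 11, level 3).
Iteration 4: rows with reply_to in {11} -> c26 (id 12, level 4).
Iteration 5: no rows with reply_to in {12}; recursion stops.
level values: 0, 1, 2, 3, 4; the maximum is 4.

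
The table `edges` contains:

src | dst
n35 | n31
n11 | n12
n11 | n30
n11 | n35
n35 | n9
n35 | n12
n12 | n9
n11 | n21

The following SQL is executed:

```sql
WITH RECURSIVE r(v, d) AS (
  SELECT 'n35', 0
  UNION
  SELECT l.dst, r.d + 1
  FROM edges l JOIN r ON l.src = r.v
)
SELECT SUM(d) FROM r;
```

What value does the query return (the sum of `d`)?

Base: (n35, d=0).
Iteration 1: edges from {n35} -> (n12, d=1), (n31, d=1), (n9, d=1).
Iteration 2: edges from {n12,n31,n9} -> (n9, d=2).
Iteration 3: no outgoing edges from {n9}; recursion stops.
SUM(d) = 0 + 1 + 1 + 1 + 2 = 5.

5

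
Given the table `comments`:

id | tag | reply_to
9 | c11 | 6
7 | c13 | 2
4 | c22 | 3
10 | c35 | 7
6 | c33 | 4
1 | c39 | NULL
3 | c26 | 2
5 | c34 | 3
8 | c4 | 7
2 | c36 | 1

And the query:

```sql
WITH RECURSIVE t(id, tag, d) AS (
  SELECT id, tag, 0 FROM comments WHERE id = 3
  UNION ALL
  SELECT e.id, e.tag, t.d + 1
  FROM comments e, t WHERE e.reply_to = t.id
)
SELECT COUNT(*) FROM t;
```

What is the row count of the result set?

Base: id=3 (c26) at d 0.
Iteration 1: rows with reply_to in {3} -> c22 (id 4, d 1), c34 (id 5, d 1).
Iteration 2: rows with reply_to in {4,5} -> c33 (id 6, d 2).
Iteration 3: rows with reply_to in {6} -> c11 (id 9, d 3).
Iteration 4: no rows with reply_to in {9}; recursion stops.
Total rows emitted: 5.

5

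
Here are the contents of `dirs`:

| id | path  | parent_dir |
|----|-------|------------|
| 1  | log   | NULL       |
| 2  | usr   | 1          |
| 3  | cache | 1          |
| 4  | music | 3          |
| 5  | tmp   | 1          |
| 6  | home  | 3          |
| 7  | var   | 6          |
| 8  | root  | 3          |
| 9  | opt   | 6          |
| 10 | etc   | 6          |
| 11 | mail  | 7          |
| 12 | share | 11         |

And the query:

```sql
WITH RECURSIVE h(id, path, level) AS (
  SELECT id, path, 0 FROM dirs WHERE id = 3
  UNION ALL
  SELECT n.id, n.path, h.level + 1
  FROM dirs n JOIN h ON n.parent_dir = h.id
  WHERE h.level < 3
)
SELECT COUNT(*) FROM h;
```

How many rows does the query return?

Base: id=3 (cache) at level 0.
Iteration 1: rows with parent_dir in {3} -> music (id 4, level 1), home (id 6, level 1), root (id 8, level 1).
Iteration 2: rows with parent_dir in {4,6,8} -> var (id 7, level 2), opt (id 9, level 2), etc (id 10, level 2).
Iteration 3: rows with parent_dir in {7,9,10} -> mail (id 11, level 3).
Iteration 4: level < 3 fails for all current rows; recursion stops.
Total rows emitted: 8.

8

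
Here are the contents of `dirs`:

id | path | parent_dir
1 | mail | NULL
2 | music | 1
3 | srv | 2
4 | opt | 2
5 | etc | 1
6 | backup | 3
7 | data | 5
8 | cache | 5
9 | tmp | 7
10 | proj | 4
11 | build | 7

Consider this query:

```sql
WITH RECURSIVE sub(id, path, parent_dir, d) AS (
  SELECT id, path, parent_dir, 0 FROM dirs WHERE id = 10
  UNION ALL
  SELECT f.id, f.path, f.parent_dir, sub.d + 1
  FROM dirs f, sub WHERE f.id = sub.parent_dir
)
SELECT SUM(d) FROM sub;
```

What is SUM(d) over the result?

6

Base: id=10 (proj), parent_dir=4, d 0.
Iteration 1: join on id=4 -> opt (id 4, parent_dir=2, d 1).
Iteration 2: join on id=2 -> music (id 2, parent_dir=1, d 2).
Iteration 3: join on id=1 -> mail (id 1, parent_dir=NULL, d 3).
Iteration 4: parent_dir is NULL; no match; recursion stops.
SUM(d) = 0 + 1 + 2 + 3 = 6.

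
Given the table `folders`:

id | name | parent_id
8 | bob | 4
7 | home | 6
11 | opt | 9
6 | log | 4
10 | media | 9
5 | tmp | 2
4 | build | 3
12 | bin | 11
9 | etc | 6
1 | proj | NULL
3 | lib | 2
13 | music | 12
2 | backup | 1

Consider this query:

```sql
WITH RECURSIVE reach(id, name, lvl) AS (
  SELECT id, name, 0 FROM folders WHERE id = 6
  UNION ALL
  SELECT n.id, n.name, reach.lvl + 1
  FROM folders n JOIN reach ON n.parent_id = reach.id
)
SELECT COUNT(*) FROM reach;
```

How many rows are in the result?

Base: id=6 (log) at lvl 0.
Iteration 1: rows with parent_id in {6} -> home (id 7, lvl 1), etc (id 9, lvl 1).
Iteration 2: rows with parent_id in {7,9} -> media (id 10, lvl 2), opt (id 11, lvl 2).
Iteration 3: rows with parent_id in {10,11} -> bin (id 12, lvl 3).
Iteration 4: rows with parent_id in {12} -> music (id 13, lvl 4).
Iteration 5: no rows with parent_id in {13}; recursion stops.
Total rows emitted: 7.

7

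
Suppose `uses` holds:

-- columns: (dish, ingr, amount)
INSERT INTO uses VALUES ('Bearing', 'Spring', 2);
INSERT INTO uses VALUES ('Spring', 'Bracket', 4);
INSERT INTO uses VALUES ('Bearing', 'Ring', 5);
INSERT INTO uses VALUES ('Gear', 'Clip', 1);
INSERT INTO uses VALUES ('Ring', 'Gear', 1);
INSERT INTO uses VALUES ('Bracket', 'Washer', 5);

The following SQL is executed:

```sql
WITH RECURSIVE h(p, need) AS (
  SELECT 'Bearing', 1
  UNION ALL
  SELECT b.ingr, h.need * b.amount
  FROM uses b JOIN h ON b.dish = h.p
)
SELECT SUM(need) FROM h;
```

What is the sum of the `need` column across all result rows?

66

Base: (Bearing, need=1).
Iteration 1: components of {Bearing} -> Ring = 1*5 = 5, Spring = 1*2 = 2.
Iteration 2: components of {Ring,Spring} -> Bracket = 2*4 = 8, Gear = 5*1 = 5.
Iteration 3: components of {Bracket,Gear} -> Clip = 5*1 = 5, Washer = 8*5 = 40.
Iteration 4: no further components; recursion stops.
SUM(need) = 1 + 5 + 2 + 5 + 8 + 5 + 40 = 66.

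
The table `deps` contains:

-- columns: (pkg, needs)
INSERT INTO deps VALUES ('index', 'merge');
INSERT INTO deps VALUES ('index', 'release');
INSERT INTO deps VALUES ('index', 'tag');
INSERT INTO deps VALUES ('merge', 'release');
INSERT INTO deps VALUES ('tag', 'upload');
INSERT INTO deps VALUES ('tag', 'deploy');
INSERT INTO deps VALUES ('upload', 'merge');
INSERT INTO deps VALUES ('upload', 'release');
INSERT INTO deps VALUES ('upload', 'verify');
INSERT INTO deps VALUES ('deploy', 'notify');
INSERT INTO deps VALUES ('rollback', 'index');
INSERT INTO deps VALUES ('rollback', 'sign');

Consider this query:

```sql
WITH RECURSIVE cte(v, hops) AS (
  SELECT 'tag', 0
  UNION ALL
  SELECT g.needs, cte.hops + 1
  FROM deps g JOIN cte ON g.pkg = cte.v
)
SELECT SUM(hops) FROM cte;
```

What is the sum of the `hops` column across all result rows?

Base: (tag, hops=0).
Iteration 1: edges from {tag} -> (deploy, hops=1), (upload, hops=1).
Iteration 2: edges from {deploy,upload} -> (merge, hops=2), (notify, hops=2), (release, hops=2), (verify, hops=2).
Iteration 3: edges from {merge,notify,release,verify} -> (release, hops=3).
Iteration 4: no outgoing edges from {release}; recursion stops.
SUM(hops) = 0 + 1 + 1 + 2 + 2 + 2 + 2 + 3 = 13.

13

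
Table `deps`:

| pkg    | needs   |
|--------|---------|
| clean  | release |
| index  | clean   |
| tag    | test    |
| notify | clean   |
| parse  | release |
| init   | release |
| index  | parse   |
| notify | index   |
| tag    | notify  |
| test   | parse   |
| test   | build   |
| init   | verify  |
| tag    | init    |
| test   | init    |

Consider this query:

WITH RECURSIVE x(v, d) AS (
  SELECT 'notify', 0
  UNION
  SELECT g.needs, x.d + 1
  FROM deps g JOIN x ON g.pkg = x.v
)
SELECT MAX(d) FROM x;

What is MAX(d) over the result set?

Base: (notify, d=0).
Iteration 1: edges from {notify} -> (clean, d=1), (index, d=1).
Iteration 2: edges from {clean,index} -> (clean, d=2), (parse, d=2), (release, d=2).
Iteration 3: edges from {clean,parse,release} -> (release, d=3). [UNION drops 1 duplicate row(s)]
Iteration 4: no outgoing edges from {release}; recursion stops.
d values: 0, 1, 1, 2, 2, 2, 3; the maximum is 3.

3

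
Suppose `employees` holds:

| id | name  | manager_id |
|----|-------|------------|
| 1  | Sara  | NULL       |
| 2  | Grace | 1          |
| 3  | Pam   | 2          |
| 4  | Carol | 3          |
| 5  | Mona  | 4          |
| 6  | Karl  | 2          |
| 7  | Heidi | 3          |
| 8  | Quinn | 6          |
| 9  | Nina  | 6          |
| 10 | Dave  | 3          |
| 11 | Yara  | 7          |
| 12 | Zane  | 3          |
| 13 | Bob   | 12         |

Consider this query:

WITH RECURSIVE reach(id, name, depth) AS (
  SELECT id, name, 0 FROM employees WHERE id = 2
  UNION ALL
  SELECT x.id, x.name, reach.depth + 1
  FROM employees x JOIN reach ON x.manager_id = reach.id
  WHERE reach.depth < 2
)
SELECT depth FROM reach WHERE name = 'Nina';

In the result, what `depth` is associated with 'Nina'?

2

Base: id=2 (Grace) at depth 0.
Iteration 1: rows with manager_id in {2} -> Pam (id 3, depth 1), Karl (id 6, depth 1).
Iteration 2: rows with manager_id in {3,6} -> Carol (id 4, depth 2), Heidi (id 7, depth 2), Quinn (id 8, depth 2), Nina (id 9, depth 2), Dave (id 10, depth 2), Zane (id 12, depth 2).
Iteration 3: depth < 2 fails for all current rows; recursion stops.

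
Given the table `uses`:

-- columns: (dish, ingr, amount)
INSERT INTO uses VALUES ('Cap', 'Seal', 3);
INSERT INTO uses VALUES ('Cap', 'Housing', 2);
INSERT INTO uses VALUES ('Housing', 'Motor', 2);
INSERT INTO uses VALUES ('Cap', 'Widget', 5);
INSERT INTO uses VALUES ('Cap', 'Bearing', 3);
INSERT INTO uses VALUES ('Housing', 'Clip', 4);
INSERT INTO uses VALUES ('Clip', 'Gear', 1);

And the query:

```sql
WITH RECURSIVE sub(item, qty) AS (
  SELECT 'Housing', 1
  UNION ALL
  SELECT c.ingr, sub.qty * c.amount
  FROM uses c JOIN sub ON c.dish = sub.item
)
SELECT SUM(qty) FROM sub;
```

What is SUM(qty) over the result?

11

Base: (Housing, qty=1).
Iteration 1: components of {Housing} -> Clip = 1*4 = 4, Motor = 1*2 = 2.
Iteration 2: components of {Clip,Motor} -> Gear = 4*1 = 4.
Iteration 3: no further components; recursion stops.
SUM(qty) = 1 + 2 + 4 + 4 = 11.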